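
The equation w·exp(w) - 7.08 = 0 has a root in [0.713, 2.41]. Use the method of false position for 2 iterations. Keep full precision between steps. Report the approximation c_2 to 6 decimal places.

1.304295

f(0.713000) = -5.625407, f(2.410000) = 19.752846
step 1: c = 1.089161, f(c) = -3.843252 < 0 → new bracket [1.089161, 2.410000]
step 2: c = 1.304295, f(c) = -2.273556 < 0 → new bracket [1.304295, 2.410000]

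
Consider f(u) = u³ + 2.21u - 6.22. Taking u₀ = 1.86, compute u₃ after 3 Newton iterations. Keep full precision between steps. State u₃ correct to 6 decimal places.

1.446106

Newton update: u ← u − f(u)/f'(u).
f'(u) = 3u² + 2.21
u_0 = 1.860000: f = 4.325456, f' = 12.588800 → u_1 = 1.860000 - (4.325456)/(12.588800) = 1.516404
u_1 = 1.516404: f = 0.618199, f' = 9.108447 → u_2 = 1.516404 - (0.618199)/(9.108447) = 1.448533
u_2 = 1.448533: f = 0.020643, f' = 8.504748 → u_3 = 1.448533 - (0.020643)/(8.504748) = 1.446106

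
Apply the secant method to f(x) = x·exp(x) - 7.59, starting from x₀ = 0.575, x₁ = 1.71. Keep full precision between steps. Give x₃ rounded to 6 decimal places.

1.562762

Secant update: x_(k+1) = x_k − f(x_k)·(x_k − x_(k-1))/(f(x_k) − f(x_(k-1))).
f(x_0) = -6.568150, f(x_1) = 1.864524
x_2 = 1.710000 - (1.864524)·(1.710000 - 0.575000)/(1.864524 - (-6.568150)) = 1.459043; f(x_2) = -1.313425
x_3 = 1.459043 - (-1.313425)·(1.459043 - 1.710000)/(-1.313425 - (1.864524)) = 1.562762; f(x_3) = -0.132525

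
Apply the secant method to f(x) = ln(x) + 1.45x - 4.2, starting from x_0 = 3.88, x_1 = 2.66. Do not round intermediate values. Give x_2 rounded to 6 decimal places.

f(x_0) = 2.781835, f(x_1) = 0.635326
x_2 = 2.660000 - (0.635326)·(2.660000 - 3.880000)/(0.635326 - (2.781835)) = 2.298903; f(x_2) = -0.034159

2.298903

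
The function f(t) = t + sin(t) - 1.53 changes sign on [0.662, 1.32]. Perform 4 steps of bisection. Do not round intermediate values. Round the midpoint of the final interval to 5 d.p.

0.80594

f(0.662000) = -0.253304, f(1.320000) = 0.758715 (opposite signs)
step 1: m = 0.991000, f(m) = 0.297574 > 0 → root in [0.662000, 0.991000]
step 2: m = 0.826500, f(m) = 0.032065 > 0 → root in [0.662000, 0.826500]
step 3: m = 0.744250, f(m) = -0.108330 < 0 → root in [0.744250, 0.826500]
step 4: m = 0.785375, f(m) = -0.037535 < 0 → root in [0.785375, 0.826500]
Midpoint of [0.785375, 0.826500] = 0.805937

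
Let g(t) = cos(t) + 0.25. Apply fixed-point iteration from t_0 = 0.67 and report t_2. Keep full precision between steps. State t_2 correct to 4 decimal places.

t_1 = g(0.670000) = 1.033822
t_2 = g(1.033822) = 0.761539

0.7615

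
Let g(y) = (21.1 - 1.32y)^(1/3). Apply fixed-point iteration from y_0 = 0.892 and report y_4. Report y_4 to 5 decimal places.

2.60422

y_1 = g(0.892000) = 2.710910
y_2 = g(2.710910) = 2.597315
y_3 = g(2.597315) = 2.604703
y_4 = g(2.604703) = 2.604224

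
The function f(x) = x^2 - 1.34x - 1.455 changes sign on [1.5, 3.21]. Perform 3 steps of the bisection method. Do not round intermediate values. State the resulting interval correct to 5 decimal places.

[1.92750, 2.14125]

f(1.500000) = -1.215000, f(3.210000) = 4.547700 (opposite signs)
step 1: m = 2.355000, f(m) = 0.935325 > 0 → root in [1.500000, 2.355000]
step 2: m = 1.927500, f(m) = -0.322594 < 0 → root in [1.927500, 2.355000]
step 3: m = 2.141250, f(m) = 0.260677 > 0 → root in [1.927500, 2.141250]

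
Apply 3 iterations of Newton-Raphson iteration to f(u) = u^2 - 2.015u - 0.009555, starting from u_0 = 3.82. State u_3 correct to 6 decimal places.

f'(u) = 2u - 2.015
u_0 = 3.820000: f = 6.885545, f' = 5.625000 → u_1 = 3.820000 - (6.885545)/(5.625000) = 2.595903
u_1 = 2.595903: f = 1.498413, f' = 3.176806 → u_2 = 2.595903 - (1.498413)/(3.176806) = 2.124230
u_2 = 2.124230: f = 0.222475, f' = 2.233461 → u_3 = 2.124230 - (0.222475)/(2.233461) = 2.024620

2.024620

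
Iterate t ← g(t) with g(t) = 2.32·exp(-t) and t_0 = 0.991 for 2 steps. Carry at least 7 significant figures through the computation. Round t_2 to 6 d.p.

0.980562

t_1 = g(0.991000) = 0.861196
t_2 = g(0.861196) = 0.980562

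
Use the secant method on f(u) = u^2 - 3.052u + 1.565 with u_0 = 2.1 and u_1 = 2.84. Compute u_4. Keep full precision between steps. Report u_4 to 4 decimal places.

f(u_0) = -0.434200, f(u_1) = 0.962920
u_2 = 2.840000 - (0.962920)·(2.840000 - 2.100000)/(0.962920 - (-0.434200)) = 2.329979; f(u_2) = -0.117294
u_3 = 2.329979 - (-0.117294)·(2.329979 - 2.840000)/(-0.117294 - (0.962920)) = 2.385359; f(u_3) = -0.025178
u_4 = 2.385359 - (-0.025178)·(2.385359 - 2.329979)/(-0.025178 - (-0.117294)) = 2.400496; f(u_4) = 0.001067

2.4005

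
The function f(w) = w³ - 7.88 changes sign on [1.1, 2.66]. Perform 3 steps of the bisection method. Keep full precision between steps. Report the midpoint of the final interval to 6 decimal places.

f(1.100000) = -6.549000, f(2.660000) = 10.941096 (opposite signs)
step 1: m = 1.880000, f(m) = -1.235328 < 0 → root in [1.880000, 2.660000]
step 2: m = 2.270000, f(m) = 3.817083 > 0 → root in [1.880000, 2.270000]
step 3: m = 2.075000, f(m) = 1.054172 > 0 → root in [1.880000, 2.075000]
Midpoint of [1.880000, 2.075000] = 1.977500

1.977500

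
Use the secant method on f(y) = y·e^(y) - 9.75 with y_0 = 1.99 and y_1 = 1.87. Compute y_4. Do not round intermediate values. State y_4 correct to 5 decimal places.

1.72949

f(y_0) = 4.807912, f(y_1) = 2.383114
y_2 = 1.870000 - (2.383114)·(1.870000 - 1.990000)/(2.383114 - (4.807912)) = 1.752063; f(y_2) = 0.353246
y_3 = 1.752063 - (0.353246)·(1.752063 - 1.870000)/(0.353246 - (2.383114)) = 1.731539; f(y_3) = 0.032055
y_4 = 1.731539 - (0.032055)·(1.731539 - 1.752063)/(0.032055 - (0.353246)) = 1.729491; f(y_4) = 0.000491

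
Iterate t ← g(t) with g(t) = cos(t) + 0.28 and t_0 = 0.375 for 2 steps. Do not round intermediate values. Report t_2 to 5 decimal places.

0.63254

t_1 = g(0.375000) = 1.210508
t_2 = g(1.210508) = 0.632544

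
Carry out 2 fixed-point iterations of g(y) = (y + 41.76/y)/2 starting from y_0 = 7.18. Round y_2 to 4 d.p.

y_1 = g(7.180000) = 6.498078
y_2 = g(6.498078) = 6.462297

6.4623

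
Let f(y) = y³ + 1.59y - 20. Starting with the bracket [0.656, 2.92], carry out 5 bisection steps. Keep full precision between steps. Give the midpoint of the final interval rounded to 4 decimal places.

2.5309

f(0.656000) = -18.674660, f(2.920000) = 9.539888 (opposite signs)
step 1: m = 1.788000, f(m) = -11.440944 < 0 → root in [1.788000, 2.920000]
step 2: m = 2.354000, f(m) = -3.212882 < 0 → root in [2.354000, 2.920000]
step 3: m = 2.637000, f(m) = 2.529919 > 0 → root in [2.354000, 2.637000]
step 4: m = 2.495500, f(m) = -0.491378 < 0 → root in [2.495500, 2.637000]
step 5: m = 2.566250, f(m) = 0.980734 > 0 → root in [2.495500, 2.566250]
Midpoint of [2.495500, 2.566250] = 2.530875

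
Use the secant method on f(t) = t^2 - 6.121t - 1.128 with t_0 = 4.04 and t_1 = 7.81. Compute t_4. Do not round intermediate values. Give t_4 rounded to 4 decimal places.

Secant update: t_(k+1) = t_k − f(t_k)·(t_k − t_(k-1))/(f(t_k) − f(t_(k-1))).
f(t_0) = -9.535240, f(t_1) = 12.063090
t_2 = 7.810000 - (12.063090)·(7.810000 - 4.040000)/(12.063090 - (-9.535240)) = 5.704381; f(t_2) = -3.504552
t_3 = 5.704381 - (-3.504552)·(5.704381 - 7.810000)/(-3.504552 - (12.063090)) = 6.178393; f(t_3) = -0.773401
t_4 = 6.178393 - (-0.773401)·(6.178393 - 5.704381)/(-0.773401 - (-3.504552)) = 6.312623; f(t_4) = 0.081644

6.3126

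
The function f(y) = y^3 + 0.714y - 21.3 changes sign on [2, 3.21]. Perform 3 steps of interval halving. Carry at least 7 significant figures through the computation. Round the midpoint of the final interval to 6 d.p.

2.680625

f(2.000000) = -11.872000, f(3.210000) = 14.068101 (opposite signs)
step 1: m = 2.605000, f(m) = -1.762435 < 0 → root in [2.605000, 3.210000]
step 2: m = 2.907500, f(m) = 5.354670 > 0 → root in [2.605000, 2.907500]
step 3: m = 2.756250, f(m) = 1.606957 > 0 → root in [2.605000, 2.756250]
Midpoint of [2.605000, 2.756250] = 2.680625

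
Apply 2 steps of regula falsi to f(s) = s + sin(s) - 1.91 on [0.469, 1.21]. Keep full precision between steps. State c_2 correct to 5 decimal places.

1.04788

f(0.469000) = -0.989006, f(1.210000) = 0.235616
step 1: c = 1.067432, f(c) = 0.033397 > 0 → new bracket [0.469000, 1.067432]
step 2: c = 1.047884, f(c) = 0.004253 > 0 → new bracket [0.469000, 1.047884]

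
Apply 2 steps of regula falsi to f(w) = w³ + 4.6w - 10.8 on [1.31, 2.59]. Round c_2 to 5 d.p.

f(1.310000) = -2.525909, f(2.590000) = 18.487979
step 1: c = 1.463858, f(c) = -0.929376 < 0 → new bracket [1.463858, 2.590000]
step 2: c = 1.517759, f(c) = -0.322009 < 0 → new bracket [1.517759, 2.590000]

1.51776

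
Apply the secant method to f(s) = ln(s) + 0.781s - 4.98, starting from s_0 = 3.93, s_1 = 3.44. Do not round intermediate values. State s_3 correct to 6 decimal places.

4.461091

f(s_0) = -0.542031, f(s_1) = -1.057889
s_2 = 3.440000 - (-1.057889)·(3.440000 - 3.930000)/(-1.057889 - (-0.542031)) = 4.444861; f(s_2) = -0.016815
s_3 = 4.444861 - (-0.016815)·(4.444861 - 3.440000)/(-0.016815 - (-1.057889)) = 4.461091; f(s_3) = -0.000495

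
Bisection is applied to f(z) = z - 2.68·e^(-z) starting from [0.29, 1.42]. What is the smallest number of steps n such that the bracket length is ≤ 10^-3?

11

Initial width b − a = 1.42 − 0.29 = 1.130000.
After n steps the width is (b−a)/2^n; need (b−a)/2^n ≤ 10^-3.
So n ≥ log₂(1.130000/10^-3) = log₂(1130.0000) ≈ 10.1421.
Hence n = 11.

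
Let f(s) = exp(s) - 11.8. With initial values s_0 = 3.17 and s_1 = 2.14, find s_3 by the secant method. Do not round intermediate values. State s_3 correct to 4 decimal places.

f(s_0) = 12.007484, f(s_1) = -3.300562
s_2 = 2.140000 - (-3.300562)·(2.140000 - 3.170000)/(-3.300562 - (12.007484)) = 2.362078; f(s_2) = -1.187018
s_3 = 2.362078 - (-1.187018)·(2.362078 - 2.140000)/(-1.187018 - (-3.300562)) = 2.486802; f(s_3) = 0.222770

2.4868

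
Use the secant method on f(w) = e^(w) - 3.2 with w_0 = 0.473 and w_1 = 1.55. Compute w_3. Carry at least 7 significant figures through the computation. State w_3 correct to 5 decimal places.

f(w_0) = -1.595199, f(w_1) = 1.511470
w_2 = 1.550000 - (1.511470)·(1.550000 - 0.473000)/(1.511470 - (-1.595199)) = 1.026013; f(w_2) = -0.410079
w_3 = 1.026013 - (-0.410079)·(1.026013 - 1.550000)/(-0.410079 - (1.511470)) = 1.137838; f(w_3) = -0.079986

1.13784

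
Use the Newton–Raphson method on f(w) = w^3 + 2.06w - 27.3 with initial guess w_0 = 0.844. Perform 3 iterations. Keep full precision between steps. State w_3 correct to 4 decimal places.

f'(w) = 3w^2 + 2.06
w_0 = 0.844000: f = -24.960148, f' = 4.197008 → w_1 = 0.844000 - (-24.960148)/(4.197008) = 6.791129
w_1 = 6.791129: f = 299.892760, f' = 140.418303 → w_2 = 6.791129 - (299.892760)/(140.418303) = 4.655419
w_2 = 4.655419: f = 83.186729, f' = 67.078784 → w_3 = 4.655419 - (83.186729)/(67.078784) = 3.415284

3.4153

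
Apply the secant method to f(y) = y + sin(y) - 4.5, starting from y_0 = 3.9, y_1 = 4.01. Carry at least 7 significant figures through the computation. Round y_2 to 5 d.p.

8.01007

f(y_0) = -1.287766, f(y_1) = -1.253301
y_2 = 4.010000 - (-1.253301)·(4.010000 - 3.900000)/(-1.253301 - (-1.287766)) = 8.010070; f(y_2) = 4.497913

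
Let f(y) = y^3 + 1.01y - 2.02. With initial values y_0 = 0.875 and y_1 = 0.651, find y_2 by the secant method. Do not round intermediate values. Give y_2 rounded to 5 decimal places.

1.04341

f(y_0) = -0.466328, f(y_1) = -1.086596
y_2 = 0.651000 - (-1.086596)·(0.651000 - 0.875000)/(-1.086596 - (-0.466328)) = 1.043407; f(y_2) = 0.169797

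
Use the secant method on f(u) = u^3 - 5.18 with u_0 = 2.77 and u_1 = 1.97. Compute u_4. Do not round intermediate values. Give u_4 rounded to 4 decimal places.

1.7309

f(u_0) = 16.073933, f(u_1) = 2.465373
u_2 = 1.970000 - (2.465373)·(1.970000 - 2.770000)/(2.465373 - (16.073933)) = 1.825069; f(u_2) = 0.899083
u_3 = 1.825069 - (0.899083)·(1.825069 - 1.970000)/(0.899083 - (2.465373)) = 1.741876; f(u_3) = 0.105082
u_4 = 1.741876 - (0.105082)·(1.741876 - 1.825069)/(0.105082 - (0.899083)) = 1.730866; f(u_4) = 0.005495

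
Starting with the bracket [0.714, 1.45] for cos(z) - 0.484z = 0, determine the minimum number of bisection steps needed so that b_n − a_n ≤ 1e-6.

20

Initial width b − a = 1.45 − 0.714 = 0.736000.
After n steps the width is (b−a)/2^n; need (b−a)/2^n ≤ 1e-6.
So n ≥ log₂(0.736000/1e-6) = log₂(736000.0000) ≈ 19.4893.
Hence n = 20.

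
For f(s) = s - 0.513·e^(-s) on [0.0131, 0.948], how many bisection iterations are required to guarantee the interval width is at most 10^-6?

20

Initial width b − a = 0.948 − 0.0131 = 0.934900.
After n steps the width is (b−a)/2^n; need (b−a)/2^n ≤ 10^-6.
So n ≥ log₂(0.934900/10^-6) = log₂(934900.0000) ≈ 19.8345.
Hence n = 20.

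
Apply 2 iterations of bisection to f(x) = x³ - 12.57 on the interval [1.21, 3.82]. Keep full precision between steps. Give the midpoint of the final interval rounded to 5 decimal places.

f(1.210000) = -10.798439, f(3.820000) = 43.172968 (opposite signs)
step 1: m = 2.515000, f(m) = 3.337941 > 0 → root in [1.210000, 2.515000]
step 2: m = 1.862500, f(m) = -6.109162 < 0 → root in [1.862500, 2.515000]
Midpoint of [1.862500, 2.515000] = 2.188750

2.18875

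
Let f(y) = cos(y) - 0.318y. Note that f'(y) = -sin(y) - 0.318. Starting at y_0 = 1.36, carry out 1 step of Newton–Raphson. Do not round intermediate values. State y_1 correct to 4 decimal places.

y_0 = 1.360000: f = -0.223241, f' = -1.295865 → y_1 = 1.360000 - (-0.223241)/(-1.295865) = 1.187728

1.1877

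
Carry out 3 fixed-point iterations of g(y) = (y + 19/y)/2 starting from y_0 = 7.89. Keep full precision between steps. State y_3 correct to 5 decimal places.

y_1 = g(7.890000) = 5.149056
y_2 = g(5.149056) = 4.419526
y_3 = g(4.419526) = 4.359315

4.35931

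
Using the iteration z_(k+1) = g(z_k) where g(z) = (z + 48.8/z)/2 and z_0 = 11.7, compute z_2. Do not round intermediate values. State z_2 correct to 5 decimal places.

7.04254

z_1 = g(11.700000) = 7.935470
z_2 = g(7.935470) = 7.042537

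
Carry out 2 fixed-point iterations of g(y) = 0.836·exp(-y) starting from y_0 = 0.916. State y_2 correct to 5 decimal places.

0.59832

y_1 = g(0.916000) = 0.334497
y_2 = g(0.334497) = 0.598323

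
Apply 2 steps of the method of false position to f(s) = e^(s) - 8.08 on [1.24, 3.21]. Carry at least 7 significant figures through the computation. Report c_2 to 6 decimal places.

1.887582

False-position update: c = (a·f(b) − b·f(a))/(f(b) − f(a)); replace the endpoint whose sign matches f(c).
f(1.240000) = -4.624387, f(3.210000) = 16.699086
step 1: c = 1.667231, f(c) = -2.782523 < 0 → new bracket [1.667231, 3.210000]
step 2: c = 1.887582, f(c) = -1.476620 < 0 → new bracket [1.887582, 3.210000]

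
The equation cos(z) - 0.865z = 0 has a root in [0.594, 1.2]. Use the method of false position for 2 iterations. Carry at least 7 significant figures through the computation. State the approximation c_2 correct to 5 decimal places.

0.80184

f(0.594000) = 0.314899, f(1.200000) = -0.675642
step 1: c = 0.786651, f(c) = 0.025767 > 0 → new bracket [0.786651, 1.200000]
step 2: c = 0.801836, f(c) = 0.001800 > 0 → new bracket [0.801836, 1.200000]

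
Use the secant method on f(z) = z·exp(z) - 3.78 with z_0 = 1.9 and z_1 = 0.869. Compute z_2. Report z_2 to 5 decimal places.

1.03463

Secant update: z_(k+1) = z_k − f(z_k)·(z_k − z_(k-1))/(f(z_k) − f(z_(k-1))).
f(z_0) = 8.923199, f(z_1) = -1.707848
z_2 = 0.869000 - (-1.707848)·(0.869000 - 1.900000)/(-1.707848 - (8.923199)) = 1.034627; f(z_2) = -0.868500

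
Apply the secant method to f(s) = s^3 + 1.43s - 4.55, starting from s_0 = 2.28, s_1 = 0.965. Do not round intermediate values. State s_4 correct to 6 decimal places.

f(s_0) = 10.562752, f(s_1) = -2.271418
s_2 = 0.965000 - (-2.271418)·(0.965000 - 2.280000)/(-2.271418 - (10.562752)) = 1.197731; f(s_2) = -1.119026
s_3 = 1.197731 - (-1.119026)·(1.197731 - 0.965000)/(-1.119026 - (-2.271418)) = 1.423724; f(s_3) = 0.371802
s_4 = 1.423724 - (0.371802)·(1.423724 - 1.197731)/(0.371802 - (-1.119026)) = 1.367363; f(s_4) = -0.038136

1.367363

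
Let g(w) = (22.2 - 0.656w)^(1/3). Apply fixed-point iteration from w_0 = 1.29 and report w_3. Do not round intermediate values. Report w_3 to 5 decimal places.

w_1 = g(1.290000) = 2.774330
w_2 = g(2.774330) = 2.731503
w_3 = g(2.731503) = 2.732758

2.73276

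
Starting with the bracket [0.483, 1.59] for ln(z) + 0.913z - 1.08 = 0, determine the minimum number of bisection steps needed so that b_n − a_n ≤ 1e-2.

7

Initial width b − a = 1.59 − 0.483 = 1.107000.
After n steps the width is (b−a)/2^n; need (b−a)/2^n ≤ 1e-2.
So n ≥ log₂(1.107000/1e-2) = log₂(110.7000) ≈ 6.7905.
Hence n = 7.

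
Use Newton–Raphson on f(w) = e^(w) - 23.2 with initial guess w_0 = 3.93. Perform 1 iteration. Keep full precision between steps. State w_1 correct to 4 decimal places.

f'(w) = e^(w)
w_0 = 3.930000: f = 27.706978, f' = 50.906978 → w_1 = 3.930000 - (27.706978)/(50.906978) = 3.385733

3.3857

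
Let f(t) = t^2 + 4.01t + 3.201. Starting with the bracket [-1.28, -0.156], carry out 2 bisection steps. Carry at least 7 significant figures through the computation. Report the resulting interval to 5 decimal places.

[-1.28000, -0.99900]

f(-1.280000) = -0.293400, f(-0.156000) = 2.599776 (opposite signs)
step 1: m = -0.718000, f(m) = 0.837344 > 0 → root in [-1.280000, -0.718000]
step 2: m = -0.999000, f(m) = 0.193011 > 0 → root in [-1.280000, -0.999000]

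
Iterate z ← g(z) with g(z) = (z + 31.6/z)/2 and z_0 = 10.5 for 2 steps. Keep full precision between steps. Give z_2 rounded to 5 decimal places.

z_1 = g(10.500000) = 6.754762
z_2 = g(6.754762) = 5.716472

5.71647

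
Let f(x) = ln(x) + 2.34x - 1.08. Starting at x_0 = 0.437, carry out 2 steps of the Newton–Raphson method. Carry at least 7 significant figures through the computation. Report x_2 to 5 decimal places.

f'(x) = 1/x + 2.34
x_0 = 0.437000: f = -0.885242, f' = 4.628330 → x_1 = 0.437000 - (-0.885242)/(4.628330) = 0.628266
x_1 = 0.628266: f = -0.074649, f' = 3.931682 → x_2 = 0.628266 - (-0.074649)/(3.931682) = 0.647253

0.64725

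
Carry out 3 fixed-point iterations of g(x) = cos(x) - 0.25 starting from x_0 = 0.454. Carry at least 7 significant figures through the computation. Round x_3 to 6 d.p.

0.604156

x_1 = g(0.454000) = 0.648700
x_2 = g(0.648700) = 0.546870
x_3 = g(0.546870) = 0.604156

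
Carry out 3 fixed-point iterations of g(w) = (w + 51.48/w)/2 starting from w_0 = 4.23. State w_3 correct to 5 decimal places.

w_1 = g(4.230000) = 8.200106
w_2 = g(8.200106) = 7.239037
w_3 = g(7.239037) = 7.175240

7.17524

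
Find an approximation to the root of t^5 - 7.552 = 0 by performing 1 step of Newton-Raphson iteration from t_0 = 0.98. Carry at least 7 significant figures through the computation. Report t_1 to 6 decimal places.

f'(t) = 5t^4
t_0 = 0.980000: f = -6.648079, f' = 4.611841 → t_1 = 0.980000 - (-6.648079)/(4.611841) = 2.421524

2.421524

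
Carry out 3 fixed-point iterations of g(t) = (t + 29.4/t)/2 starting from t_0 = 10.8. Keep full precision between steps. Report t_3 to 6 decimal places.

5.423759

t_1 = g(10.800000) = 6.761111
t_2 = g(6.761111) = 5.554754
t_3 = g(5.554754) = 5.423759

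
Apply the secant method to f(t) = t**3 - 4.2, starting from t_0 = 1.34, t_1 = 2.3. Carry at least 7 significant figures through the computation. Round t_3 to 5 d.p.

f(t_0) = -1.793896, f(t_1) = 7.967000
t_2 = 2.300000 - (7.967000)·(2.300000 - 1.340000)/(7.967000 - (-1.793896)) = 1.516433; f(t_2) = -0.712860
t_3 = 1.516433 - (-0.712860)·(1.516433 - 2.300000)/(-0.712860 - (7.967000)) = 1.580785; f(t_3) = -0.249802

1.58079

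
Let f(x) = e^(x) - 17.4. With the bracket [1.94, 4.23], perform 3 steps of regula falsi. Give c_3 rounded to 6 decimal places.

2.693591

f(1.940000) = -10.441249, f(4.230000) = 51.317232
step 1: c = 2.327161, f(c) = -7.151199 < 0 → new bracket [2.327161, 4.230000]
step 2: c = 2.559895, f(c) = -4.465546 < 0 → new bracket [2.559895, 4.230000]
step 3: c = 2.693591, f(c) = -2.615334 < 0 → new bracket [2.693591, 4.230000]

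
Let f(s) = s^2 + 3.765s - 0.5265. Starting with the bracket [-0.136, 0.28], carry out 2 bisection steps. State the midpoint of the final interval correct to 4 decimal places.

0.1240

f(-0.136000) = -1.020044, f(0.280000) = 0.606100 (opposite signs)
step 1: m = 0.072000, f(m) = -0.250236 < 0 → root in [0.072000, 0.280000]
step 2: m = 0.176000, f(m) = 0.167116 > 0 → root in [0.072000, 0.176000]
Midpoint of [0.072000, 0.176000] = 0.124000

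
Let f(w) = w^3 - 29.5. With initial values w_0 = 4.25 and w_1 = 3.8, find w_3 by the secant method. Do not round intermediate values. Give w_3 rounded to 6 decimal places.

f(w_0) = 47.265625, f(w_1) = 25.372000
w_2 = 3.800000 - (25.372000)·(3.800000 - 4.250000)/(25.372000 - (47.265625)) = 3.278506; f(w_2) = 5.739346
w_3 = 3.278506 - (5.739346)·(3.278506 - 3.800000)/(5.739346 - (25.372000)) = 3.126054; f(w_3) = 1.048461

3.126054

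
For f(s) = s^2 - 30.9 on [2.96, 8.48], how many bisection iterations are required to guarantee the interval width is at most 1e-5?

Initial width b − a = 8.48 − 2.96 = 5.520000.
After n steps the width is (b−a)/2^n; need (b−a)/2^n ≤ 1e-5.
So n ≥ log₂(5.520000/1e-5) = log₂(552000.0000) ≈ 19.0743.
Hence n = 20.

20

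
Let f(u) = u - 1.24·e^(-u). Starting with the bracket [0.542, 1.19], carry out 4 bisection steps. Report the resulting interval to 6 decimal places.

[0.623000, 0.663500]

f(0.542000) = -0.179164, f(1.190000) = 0.812766 (opposite signs)
step 1: m = 0.866000, f(m) = 0.344418 > 0 → root in [0.542000, 0.866000]
step 2: m = 0.704000, f(m) = 0.090692 > 0 → root in [0.542000, 0.704000]
step 3: m = 0.623000, f(m) = -0.042053 < 0 → root in [0.623000, 0.704000]
step 4: m = 0.663500, f(m) = 0.024844 > 0 → root in [0.623000, 0.663500]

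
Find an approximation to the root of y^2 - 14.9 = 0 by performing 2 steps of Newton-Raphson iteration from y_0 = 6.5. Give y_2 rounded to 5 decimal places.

3.89274

f'(y) = 2y
y_0 = 6.500000: f = 27.350000, f' = 13.000000 → y_1 = 6.500000 - (27.350000)/(13.000000) = 4.396154
y_1 = 4.396154: f = 4.426169, f' = 8.792308 → y_2 = 4.396154 - (4.426169)/(8.792308) = 3.892740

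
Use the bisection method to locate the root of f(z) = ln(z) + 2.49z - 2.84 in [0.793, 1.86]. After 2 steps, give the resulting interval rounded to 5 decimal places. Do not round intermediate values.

[1.05975, 1.32650]

f(0.793000) = -1.097362, f(1.860000) = 2.411976 (opposite signs)
step 1: m = 1.326500, f(m) = 0.745529 > 0 → root in [0.793000, 1.326500]
step 2: m = 1.059750, f(m) = -0.143189 < 0 → root in [1.059750, 1.326500]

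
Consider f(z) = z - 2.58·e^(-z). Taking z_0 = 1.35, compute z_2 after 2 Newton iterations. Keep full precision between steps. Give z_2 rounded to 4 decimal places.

0.9738

f'(z) = 1 + 2.58·e^(-z)
z_0 = 1.350000: f = 0.681160, f' = 1.668840 → z_1 = 1.350000 - (0.681160)/(1.668840) = 0.941836
z_1 = 0.941836: f = -0.064135, f' = 2.005971 → z_2 = 0.941836 - (-0.064135)/(2.005971) = 0.973808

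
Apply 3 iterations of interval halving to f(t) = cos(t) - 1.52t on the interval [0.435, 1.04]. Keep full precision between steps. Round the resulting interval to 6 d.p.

[0.510625, 0.586250]

f(0.435000) = 0.245670, f(1.040000) = -1.074580 (opposite signs)
step 1: m = 0.737500, f(m) = -0.380848 < 0 → root in [0.435000, 0.737500]
step 2: m = 0.586250, f(m) = -0.058079 < 0 → root in [0.435000, 0.586250]
step 3: m = 0.510625, f(m) = 0.096289 > 0 → root in [0.510625, 0.586250]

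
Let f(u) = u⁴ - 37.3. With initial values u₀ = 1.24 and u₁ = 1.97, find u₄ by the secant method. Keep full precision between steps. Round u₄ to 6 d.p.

f(u_0) = -34.935786, f(u_1) = -22.238615
u_2 = 1.970000 - (-22.238615)·(1.970000 - 1.240000)/(-22.238615 - (-34.935786)) = 3.248567; f(u_2) = 74.069824
u_3 = 3.248567 - (74.069824)·(3.248567 - 1.970000)/(74.069824 - (-22.238615)) = 2.265234; f(u_3) = -10.969893
u_4 = 2.265234 - (-10.969893)·(2.265234 - 3.248567)/(-10.969893 - (74.069824)) = 2.392082; f(u_4) = -4.558086

2.392082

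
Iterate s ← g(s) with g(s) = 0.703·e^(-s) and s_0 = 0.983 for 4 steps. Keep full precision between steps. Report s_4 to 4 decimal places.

s_1 = g(0.983000) = 0.263053
s_2 = g(0.263053) = 0.540397
s_3 = g(0.540397) = 0.409510
s_4 = g(0.409510) = 0.466775

0.4668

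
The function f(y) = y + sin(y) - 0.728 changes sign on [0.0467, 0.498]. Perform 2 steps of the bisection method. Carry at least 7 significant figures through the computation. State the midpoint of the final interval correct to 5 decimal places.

0.32876

f(0.046700) = -0.634617, f(0.498000) = 0.247669 (opposite signs)
step 1: m = 0.272350, f(m) = -0.186654 < 0 → root in [0.272350, 0.498000]
step 2: m = 0.385175, f(m) = 0.032896 > 0 → root in [0.272350, 0.385175]
Midpoint of [0.272350, 0.385175] = 0.328762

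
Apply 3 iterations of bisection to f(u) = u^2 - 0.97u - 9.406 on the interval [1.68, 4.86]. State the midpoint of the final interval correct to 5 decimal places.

3.46875

f(1.680000) = -8.213200, f(4.860000) = 9.499400 (opposite signs)
step 1: m = 3.270000, f(m) = -1.885000 < 0 → root in [3.270000, 4.860000]
step 2: m = 4.065000, f(m) = 3.175175 > 0 → root in [3.270000, 4.065000]
step 3: m = 3.667500, f(m) = 0.487081 > 0 → root in [3.270000, 3.667500]
Midpoint of [3.270000, 3.667500] = 3.468750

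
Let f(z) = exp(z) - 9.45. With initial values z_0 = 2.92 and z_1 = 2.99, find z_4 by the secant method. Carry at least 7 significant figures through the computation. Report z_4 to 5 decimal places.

Secant update: z_(k+1) = z_k − f(z_k)·(z_k − z_(k-1))/(f(z_k) − f(z_(k-1))).
f(z_0) = 9.091287, f(z_1) = 10.435682
z_2 = 2.990000 - (10.435682)·(2.990000 - 2.920000)/(10.435682 - (9.091287)) = 2.446635; f(z_2) = 2.099413
z_3 = 2.446635 - (2.099413)·(2.446635 - 2.990000)/(2.099413 - (10.435682)) = 2.309793; f(z_3) = 0.622340
z_4 = 2.309793 - (0.622340)·(2.309793 - 2.446635)/(0.622340 - (2.099413)) = 2.252137; f(z_4) = 0.058034

2.25214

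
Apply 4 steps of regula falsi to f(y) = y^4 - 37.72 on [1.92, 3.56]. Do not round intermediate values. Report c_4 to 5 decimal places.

f(1.920000) = -24.130455, f(3.560000) = 122.900137
step 1: c = 2.189155, f(c) = -14.752927 < 0 → new bracket [2.189155, 3.560000]
step 2: c = 2.336074, f(c) = -7.938489 < 0 → new bracket [2.336074, 3.560000]
step 3: c = 2.410335, f(c) = -3.967225 < 0 → new bracket [2.410335, 3.560000]
step 4: c = 2.446286, f(c) = -1.907996 < 0 → new bracket [2.446286, 3.560000]

2.44629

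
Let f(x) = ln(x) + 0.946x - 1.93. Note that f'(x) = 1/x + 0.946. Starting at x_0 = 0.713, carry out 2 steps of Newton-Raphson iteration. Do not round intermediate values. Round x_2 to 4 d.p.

1.5617

x_0 = 0.713000: f = -1.593776, f' = 2.348525 → x_1 = 0.713000 - (-1.593776)/(2.348525) = 1.391629
x_1 = 1.391629: f = -0.283045, f' = 1.664583 → x_2 = 1.391629 - (-0.283045)/(1.664583) = 1.561668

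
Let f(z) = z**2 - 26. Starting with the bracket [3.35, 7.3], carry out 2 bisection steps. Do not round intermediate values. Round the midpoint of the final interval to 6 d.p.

f(3.350000) = -14.777500, f(7.300000) = 27.290000 (opposite signs)
step 1: m = 5.325000, f(m) = 2.355625 > 0 → root in [3.350000, 5.325000]
step 2: m = 4.337500, f(m) = -7.186094 < 0 → root in [4.337500, 5.325000]
Midpoint of [4.337500, 5.325000] = 4.831250

4.831250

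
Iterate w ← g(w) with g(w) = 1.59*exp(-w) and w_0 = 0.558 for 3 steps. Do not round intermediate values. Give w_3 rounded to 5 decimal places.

w_1 = g(0.558000) = 0.910041
w_2 = g(0.910041) = 0.639987
w_3 = g(0.639987) = 0.838405

0.83841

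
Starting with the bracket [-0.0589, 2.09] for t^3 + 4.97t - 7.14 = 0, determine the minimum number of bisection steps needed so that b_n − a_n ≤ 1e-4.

15

Initial width b − a = 2.09 − -0.0589 = 2.148900.
After n steps the width is (b−a)/2^n; need (b−a)/2^n ≤ 1e-4.
So n ≥ log₂(2.148900/1e-4) = log₂(21489.0000) ≈ 14.3913.
Hence n = 15.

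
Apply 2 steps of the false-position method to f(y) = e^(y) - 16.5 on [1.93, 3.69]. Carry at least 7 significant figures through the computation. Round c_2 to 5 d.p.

2.65999

f(1.930000) = -9.610490, f(3.690000) = 23.544847
step 1: c = 2.440158, f(c) = -5.025146 < 0 → new bracket [2.440158, 3.690000]
step 2: c = 2.659991, f(c) = -2.203833 < 0 → new bracket [2.659991, 3.690000]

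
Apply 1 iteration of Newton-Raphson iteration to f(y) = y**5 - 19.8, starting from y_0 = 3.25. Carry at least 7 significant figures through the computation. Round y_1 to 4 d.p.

2.6355

Newton update: y ← y − f(y)/f'(y).
f'(y) = 5y**4
y_0 = 3.250000: f = 342.790820, f' = 557.832031 → y_1 = 3.250000 - (342.790820)/(557.832031) = 2.635495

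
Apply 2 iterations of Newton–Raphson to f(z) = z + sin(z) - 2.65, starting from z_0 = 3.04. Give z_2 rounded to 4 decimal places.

63.7616

Newton update: z ← z − f(z)/f'(z).
f'(z) = 1 + cos(z)
z_0 = 3.040000: f = 0.491418, f' = 0.005156 → z_1 = 3.040000 - (0.491418)/(0.005156) = -92.268141
z_1 = -92.268141: f = -94.000559, f' = 0.602453 → z_2 = -92.268141 - (-94.000559)/(0.602453) = 63.761600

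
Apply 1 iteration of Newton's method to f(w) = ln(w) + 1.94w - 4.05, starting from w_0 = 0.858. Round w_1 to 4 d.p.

1.6755

Newton update: w ← w − f(w)/f'(w).
f'(w) = 1/w + 1.94
w_0 = 0.858000: f = -2.538631, f' = 3.105501 → w_1 = 0.858000 - (-2.538631)/(3.105501) = 1.675463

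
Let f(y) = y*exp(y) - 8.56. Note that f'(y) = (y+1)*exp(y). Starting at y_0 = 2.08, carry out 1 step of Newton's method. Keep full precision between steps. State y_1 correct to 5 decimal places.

1.75188

Newton update: y ← y − f(y)/f'(y).
y_0 = 2.080000: f = 8.089295, f' = 24.653764 → y_1 = 2.080000 - (8.089295)/(24.653764) = 1.751884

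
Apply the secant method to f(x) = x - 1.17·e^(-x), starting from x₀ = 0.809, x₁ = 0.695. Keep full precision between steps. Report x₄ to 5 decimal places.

f(x_0) = 0.287995, f(x_1) = 0.111083
x_2 = 0.695000 - (0.111083)·(0.695000 - 0.809000)/(0.111083 - (0.287995)) = 0.623420; f(x_2) = -0.003827
x_3 = 0.623420 - (-0.003827)·(0.623420 - 0.695000)/(-0.003827 - (0.111083)) = 0.625803; f(x_3) = 0.000050
x_4 = 0.625803 - (0.000050)·(0.625803 - 0.623420)/(0.000050 - (-0.003827)) = 0.625772; f(x_4) = 0.000000

0.62577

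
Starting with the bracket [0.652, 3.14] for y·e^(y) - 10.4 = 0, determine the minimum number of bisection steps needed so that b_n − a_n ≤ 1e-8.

28

Initial width b − a = 3.14 − 0.652 = 2.488000.
After n steps the width is (b−a)/2^n; need (b−a)/2^n ≤ 1e-8.
So n ≥ log₂(2.488000/1e-8) = log₂(248800000.0000) ≈ 27.8904.
Hence n = 28.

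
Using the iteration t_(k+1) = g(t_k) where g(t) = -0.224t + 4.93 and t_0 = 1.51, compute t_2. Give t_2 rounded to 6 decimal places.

t_1 = g(1.510000) = 4.591760
t_2 = g(4.591760) = 3.901446

3.901446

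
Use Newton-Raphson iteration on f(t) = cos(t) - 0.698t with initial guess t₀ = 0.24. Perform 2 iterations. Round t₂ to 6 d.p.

0.902236

f'(t) = -sin(t) - 0.698
t_0 = 0.240000: f = 0.803818, f' = -0.935703 → t_1 = 0.240000 - (0.803818)/(-0.935703) = 1.099053
t_1 = 1.099053: f = -0.312699, f' = -1.588777 → t_2 = 1.099053 - (-0.312699)/(-1.588777) = 0.902236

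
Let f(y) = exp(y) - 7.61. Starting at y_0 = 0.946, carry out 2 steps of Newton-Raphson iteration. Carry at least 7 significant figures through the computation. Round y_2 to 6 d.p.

f'(y) = exp(y)
y_0 = 0.946000: f = -5.034613, f' = 2.575387 → y_1 = 0.946000 - (-5.034613)/(2.575387) = 2.900895
y_1 = 2.900895: f = 10.580421, f' = 18.190421 → y_2 = 2.900895 - (10.580421)/(18.190421) = 2.319247

2.319247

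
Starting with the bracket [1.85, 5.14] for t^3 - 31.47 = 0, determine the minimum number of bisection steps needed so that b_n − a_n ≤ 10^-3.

Initial width b − a = 5.14 − 1.85 = 3.290000.
After n steps the width is (b−a)/2^n; need (b−a)/2^n ≤ 10^-3.
So n ≥ log₂(3.290000/10^-3) = log₂(3290.0000) ≈ 11.6839.
Hence n = 12.

12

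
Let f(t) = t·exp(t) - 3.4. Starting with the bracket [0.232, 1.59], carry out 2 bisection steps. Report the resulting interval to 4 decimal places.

[0.9110, 1.2505]

f(0.232000) = -3.107420, f(1.590000) = 4.396961 (opposite signs)
step 1: m = 0.911000, f(m) = -1.134518 < 0 → root in [0.911000, 1.590000]
step 2: m = 1.250500, f(m) = 0.966857 > 0 → root in [0.911000, 1.250500]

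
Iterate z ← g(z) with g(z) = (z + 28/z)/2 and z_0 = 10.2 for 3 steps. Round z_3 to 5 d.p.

5.29258

z_1 = g(10.200000) = 6.472549
z_2 = g(6.472549) = 5.399255
z_3 = g(5.399255) = 5.292578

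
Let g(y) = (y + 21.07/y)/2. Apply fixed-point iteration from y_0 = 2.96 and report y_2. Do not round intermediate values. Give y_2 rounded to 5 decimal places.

y_1 = g(2.960000) = 5.039122
y_2 = g(5.039122) = 4.610203

4.61020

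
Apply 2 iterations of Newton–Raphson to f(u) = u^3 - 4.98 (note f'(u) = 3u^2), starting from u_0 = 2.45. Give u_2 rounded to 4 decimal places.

u_0 = 2.450000: f = 9.726125, f' = 18.007500 → u_1 = 2.450000 - (9.726125)/(18.007500) = 1.909885
u_1 = 1.909885: f = 1.986610, f' = 10.942980 → u_2 = 1.909885 - (1.986610)/(10.942980) = 1.728343

1.7283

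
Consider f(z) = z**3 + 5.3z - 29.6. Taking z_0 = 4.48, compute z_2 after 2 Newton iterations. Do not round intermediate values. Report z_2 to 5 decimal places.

2.64027

f'(z) = 3z**2 + 5.3
z_0 = 4.480000: f = 84.059392, f' = 65.511200 → z_1 = 4.480000 - (84.059392)/(65.511200) = 3.196870
z_1 = 3.196870: f = 20.015348, f' = 35.959932 → z_2 = 3.196870 - (20.015348)/(35.959932) = 2.640269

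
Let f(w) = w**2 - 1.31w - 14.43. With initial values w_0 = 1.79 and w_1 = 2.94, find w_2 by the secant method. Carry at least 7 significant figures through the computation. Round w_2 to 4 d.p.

5.7581

Secant update: w_(k+1) = w_k − f(w_k)·(w_k − w_(k-1))/(f(w_k) − f(w_(k-1))).
f(w_0) = -13.570800, f(w_1) = -9.637800
w_2 = 2.940000 - (-9.637800)·(2.940000 - 1.790000)/(-9.637800 - (-13.570800)) = 5.758070; f(w_2) = 11.182300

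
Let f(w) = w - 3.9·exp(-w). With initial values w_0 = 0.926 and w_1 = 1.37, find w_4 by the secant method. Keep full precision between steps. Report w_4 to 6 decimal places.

f(w_0) = -0.618927, f(w_1) = 0.378983
w_2 = 1.370000 - (0.378983)·(1.370000 - 0.926000)/(0.378983 - (-0.618927)) = 1.201379; f(w_2) = 0.028341
w_3 = 1.201379 - (0.028341)·(1.201379 - 1.370000)/(0.028341 - (0.378983)) = 1.187750; f(w_3) = -0.001385
w_4 = 1.187750 - (-0.001385)·(1.187750 - 1.201379)/(-0.001385 - (0.028341)) = 1.188385; f(w_4) = 0.000005

1.188385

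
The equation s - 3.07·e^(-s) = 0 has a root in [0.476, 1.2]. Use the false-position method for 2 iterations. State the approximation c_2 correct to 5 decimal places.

1.06510

f(0.476000) = -1.431279, f(1.200000) = 0.275334
step 1: c = 1.083195, f(c) = 0.043961 > 0 → new bracket [0.476000, 1.083195]
step 2: c = 1.065100, f(c) = 0.006892 > 0 → new bracket [0.476000, 1.065100]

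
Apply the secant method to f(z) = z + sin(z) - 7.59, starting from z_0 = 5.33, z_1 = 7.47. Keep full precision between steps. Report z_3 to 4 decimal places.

6.9543

f(z_0) = -3.075264, f(z_1) = 0.807180
z_2 = 7.470000 - (0.807180)·(7.470000 - 5.330000)/(0.807180 - (-3.075264)) = 7.025083; f(z_2) = 0.110771
z_3 = 7.025083 - (0.110771)·(7.025083 - 7.470000)/(0.110771 - (0.807180)) = 6.954314; f(z_3) = -0.013815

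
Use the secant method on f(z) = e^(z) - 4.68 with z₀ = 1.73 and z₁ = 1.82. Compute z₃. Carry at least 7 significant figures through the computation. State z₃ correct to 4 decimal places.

f(z_0) = 0.960654, f(z_1) = 1.491858
z_2 = 1.820000 - (1.491858)·(1.820000 - 1.730000)/(1.491858 - (0.960654)) = 1.567240; f(z_2) = 0.113400
z_3 = 1.567240 - (0.113400)·(1.567240 - 1.820000)/(0.113400 - (1.491858)) = 1.546446; f(z_3) = 0.014758

1.5464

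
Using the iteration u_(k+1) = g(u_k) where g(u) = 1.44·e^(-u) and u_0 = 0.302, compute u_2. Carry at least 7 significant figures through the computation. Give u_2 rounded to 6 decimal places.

0.496583

u_1 = g(0.302000) = 1.064647
u_2 = g(1.064647) = 0.496583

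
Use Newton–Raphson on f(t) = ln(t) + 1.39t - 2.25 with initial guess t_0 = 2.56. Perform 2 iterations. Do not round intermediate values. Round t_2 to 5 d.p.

1.38359

f'(t) = 1/t + 1.39
t_0 = 2.560000: f = 2.248407, f' = 1.780625 → t_1 = 2.560000 - (2.248407)/(1.780625) = 1.297293
t_1 = 1.297293: f = -0.186482, f' = 2.160836 → t_2 = 1.297293 - (-0.186482)/(2.160836) = 1.383594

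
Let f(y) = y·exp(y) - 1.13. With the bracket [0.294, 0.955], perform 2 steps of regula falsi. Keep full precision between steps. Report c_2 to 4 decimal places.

0.5909

f(0.294000) = -0.735516, f(0.955000) = 1.351730
step 1: c = 0.526927, f(c) = -0.237534 < 0 → new bracket [0.526927, 0.955000]
step 2: c = 0.590907, f(c) = -0.063042 < 0 → new bracket [0.590907, 0.955000]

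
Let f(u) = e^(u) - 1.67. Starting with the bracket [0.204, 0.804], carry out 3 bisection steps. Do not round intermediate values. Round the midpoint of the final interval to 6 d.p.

0.541500

f(0.204000) = -0.443702, f(0.804000) = 0.564461 (opposite signs)
step 1: m = 0.504000, f(m) = -0.014671 < 0 → root in [0.504000, 0.804000]
step 2: m = 0.654000, f(m) = 0.253218 > 0 → root in [0.504000, 0.654000]
step 3: m = 0.579000, f(m) = 0.114253 > 0 → root in [0.504000, 0.579000]
Midpoint of [0.504000, 0.579000] = 0.541500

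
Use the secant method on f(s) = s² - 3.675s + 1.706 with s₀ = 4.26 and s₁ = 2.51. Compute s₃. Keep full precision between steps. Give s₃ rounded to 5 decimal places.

f(s_0) = 4.198100, f(s_1) = -1.218150
s_2 = 2.510000 - (-1.218150)·(2.510000 - 4.260000)/(-1.218150 - (4.198100)) = 2.903586; f(s_2) = -0.533866
s_3 = 2.903586 - (-0.533866)·(2.903586 - 2.510000)/(-0.533866 - (-1.218150)) = 3.210655; f(s_3) = 0.215150

3.21066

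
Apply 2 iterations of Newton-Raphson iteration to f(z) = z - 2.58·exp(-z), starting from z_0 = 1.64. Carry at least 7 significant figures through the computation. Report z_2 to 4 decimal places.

0.9719

f'(z) = 1 + 2.58·exp(-z)
z_0 = 1.640000: f = 1.139531, f' = 1.500469 → z_1 = 1.640000 - (1.139531)/(1.500469) = 0.880550
z_1 = 0.880550: f = -0.189002, f' = 2.069552 → z_2 = 0.880550 - (-0.189002)/(2.069552) = 0.971875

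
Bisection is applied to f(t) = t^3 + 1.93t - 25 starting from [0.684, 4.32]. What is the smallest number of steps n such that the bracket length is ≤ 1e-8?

29

Initial width b − a = 4.32 − 0.684 = 3.636000.
After n steps the width is (b−a)/2^n; need (b−a)/2^n ≤ 1e-8.
So n ≥ log₂(3.636000/1e-8) = log₂(363600000.0000) ≈ 28.4378.
Hence n = 29.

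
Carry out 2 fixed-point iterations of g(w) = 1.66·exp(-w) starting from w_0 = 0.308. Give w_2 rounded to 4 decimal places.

w_1 = g(0.308000) = 1.219959
w_2 = g(1.219959) = 0.490102

0.4901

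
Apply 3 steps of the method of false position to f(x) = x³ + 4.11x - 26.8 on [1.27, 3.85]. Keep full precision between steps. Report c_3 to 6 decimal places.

f(1.270000) = -19.531917, f(3.850000) = 46.090125
step 1: c = 2.037918, f(c) = -9.960460 < 0 → new bracket [2.037918, 3.850000]
step 2: c = 2.359934, f(c) = -3.957524 < 0 → new bracket [2.359934, 3.850000]
step 3: c = 2.477761, f(c) = -1.404688 < 0 → new bracket [2.477761, 3.850000]

2.477761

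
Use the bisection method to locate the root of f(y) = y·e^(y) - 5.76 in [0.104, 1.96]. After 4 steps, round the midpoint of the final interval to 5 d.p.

1.43800

f(0.104000) = -5.644602, f(1.960000) = 8.154681 (opposite signs)
step 1: m = 1.032000, f(m) = -2.863513 < 0 → root in [1.032000, 1.960000]
step 2: m = 1.496000, f(m) = 0.917842 > 0 → root in [1.032000, 1.496000]
step 3: m = 1.264000, f(m) = -1.286007 < 0 → root in [1.264000, 1.496000]
step 4: m = 1.380000, f(m) = -0.274636 < 0 → root in [1.380000, 1.496000]
Midpoint of [1.380000, 1.496000] = 1.438000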